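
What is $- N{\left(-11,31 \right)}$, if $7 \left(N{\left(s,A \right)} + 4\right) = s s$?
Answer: $- \frac{93}{7} \approx -13.286$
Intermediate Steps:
$N{\left(s,A \right)} = -4 + \frac{s^{2}}{7}$ ($N{\left(s,A \right)} = -4 + \frac{s s}{7} = -4 + \frac{s^{2}}{7}$)
$- N{\left(-11,31 \right)} = - (-4 + \frac{\left(-11\right)^{2}}{7}) = - (-4 + \frac{1}{7} \cdot 121) = - (-4 + \frac{121}{7}) = \left(-1\right) \frac{93}{7} = - \frac{93}{7}$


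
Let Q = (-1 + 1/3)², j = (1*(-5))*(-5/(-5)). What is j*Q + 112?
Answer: 988/9 ≈ 109.78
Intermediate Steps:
j = -5 (j = -(-25)*(-1)/5 = -5*1 = -5)
Q = 4/9 (Q = (-1 + ⅓)² = (-⅔)² = 4/9 ≈ 0.44444)
j*Q + 112 = -5*4/9 + 112 = -20/9 + 112 = 988/9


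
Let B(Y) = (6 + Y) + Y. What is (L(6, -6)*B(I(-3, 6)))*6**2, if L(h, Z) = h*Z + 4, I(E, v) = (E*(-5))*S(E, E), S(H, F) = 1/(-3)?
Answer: 4608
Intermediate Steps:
S(H, F) = -1/3
I(E, v) = 5*E/3 (I(E, v) = (E*(-5))*(-1/3) = -5*E*(-1/3) = 5*E/3)
B(Y) = 6 + 2*Y
L(h, Z) = 4 + Z*h (L(h, Z) = Z*h + 4 = 4 + Z*h)
(L(6, -6)*B(I(-3, 6)))*6**2 = ((4 - 6*6)*(6 + 2*((5/3)*(-3))))*6**2 = ((4 - 36)*(6 + 2*(-5)))*36 = -32*(6 - 10)*36 = -32*(-4)*36 = 128*36 = 4608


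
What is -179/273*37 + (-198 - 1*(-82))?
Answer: -38291/273 ≈ -140.26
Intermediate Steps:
-179/273*37 + (-198 - 1*(-82)) = -179*1/273*37 + (-198 + 82) = -179/273*37 - 116 = -6623/273 - 116 = -38291/273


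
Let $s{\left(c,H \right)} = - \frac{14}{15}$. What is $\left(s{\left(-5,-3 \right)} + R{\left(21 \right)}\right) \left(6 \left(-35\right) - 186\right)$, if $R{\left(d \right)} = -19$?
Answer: $\frac{39468}{5} \approx 7893.6$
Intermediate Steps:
$s{\left(c,H \right)} = - \frac{14}{15}$ ($s{\left(c,H \right)} = \left(-14\right) \frac{1}{15} = - \frac{14}{15}$)
$\left(s{\left(-5,-3 \right)} + R{\left(21 \right)}\right) \left(6 \left(-35\right) - 186\right) = \left(- \frac{14}{15} - 19\right) \left(6 \left(-35\right) - 186\right) = - \frac{299 \left(-210 - 186\right)}{15} = \left(- \frac{299}{15}\right) \left(-396\right) = \frac{39468}{5}$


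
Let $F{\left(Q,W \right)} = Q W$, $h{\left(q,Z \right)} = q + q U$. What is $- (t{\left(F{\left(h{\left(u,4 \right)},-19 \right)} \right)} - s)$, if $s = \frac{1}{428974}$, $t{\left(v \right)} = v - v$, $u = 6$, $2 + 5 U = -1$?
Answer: $\frac{1}{428974} \approx 2.3311 \cdot 10^{-6}$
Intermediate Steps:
$U = - \frac{3}{5}$ ($U = - \frac{2}{5} + \frac{1}{5} \left(-1\right) = - \frac{2}{5} - \frac{1}{5} = - \frac{3}{5} \approx -0.6$)
$h{\left(q,Z \right)} = \frac{2 q}{5}$ ($h{\left(q,Z \right)} = q + q \left(- \frac{3}{5}\right) = q - \frac{3 q}{5} = \frac{2 q}{5}$)
$t{\left(v \right)} = 0$
$s = \frac{1}{428974} \approx 2.3311 \cdot 10^{-6}$
$- (t{\left(F{\left(h{\left(u,4 \right)},-19 \right)} \right)} - s) = - (0 - \frac{1}{428974}) = \left(-1\right) \left(- \frac{1}{428974}\right) = \frac{1}{428974}$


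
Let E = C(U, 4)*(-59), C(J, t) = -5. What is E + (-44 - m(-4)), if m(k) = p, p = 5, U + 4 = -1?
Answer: 246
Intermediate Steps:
U = -5 (U = -4 - 1 = -5)
m(k) = 5
E = 295 (E = -5*(-59) = 295)
E + (-44 - m(-4)) = 295 + (-44 - 1*5) = 295 + (-44 - 5) = 295 - 49 = 246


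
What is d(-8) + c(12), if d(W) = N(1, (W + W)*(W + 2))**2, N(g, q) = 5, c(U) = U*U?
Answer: 169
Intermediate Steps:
c(U) = U**2
d(W) = 25 (d(W) = 5**2 = 25)
d(-8) + c(12) = 25 + 12**2 = 25 + 144 = 169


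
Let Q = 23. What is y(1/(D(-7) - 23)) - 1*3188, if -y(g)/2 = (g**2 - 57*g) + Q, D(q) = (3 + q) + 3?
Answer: -932761/288 ≈ -3238.8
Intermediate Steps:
D(q) = 6 + q
y(g) = -46 - 2*g**2 + 114*g (y(g) = -2*((g**2 - 57*g) + 23) = -2*(23 + g**2 - 57*g) = -46 - 2*g**2 + 114*g)
y(1/(D(-7) - 23)) - 1*3188 = (-46 - 2/((6 - 7) - 23)**2 + 114/((6 - 7) - 23)) - 1*3188 = (-46 - 2/(-1 - 23)**2 + 114/(-1 - 23)) - 3188 = (-46 - 2*(1/(-24))**2 + 114/(-24)) - 3188 = (-46 - 2*(-1/24)**2 + 114*(-1/24)) - 3188 = (-46 - 2*1/576 - 19/4) - 3188 = (-46 - 1/288 - 19/4) - 3188 = -14617/288 - 3188 = -932761/288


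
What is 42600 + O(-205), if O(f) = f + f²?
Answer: 84420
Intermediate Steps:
42600 + O(-205) = 42600 - 205*(1 - 205) = 42600 - 205*(-204) = 42600 + 41820 = 84420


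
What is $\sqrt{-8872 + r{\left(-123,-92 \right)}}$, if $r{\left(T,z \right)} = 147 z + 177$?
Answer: $i \sqrt{22219} \approx 149.06 i$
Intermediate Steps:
$r{\left(T,z \right)} = 177 + 147 z$
$\sqrt{-8872 + r{\left(-123,-92 \right)}} = \sqrt{-8872 + \left(177 + 147 \left(-92\right)\right)} = \sqrt{-8872 + \left(177 - 13524\right)} = \sqrt{-8872 - 13347} = \sqrt{-22219} = i \sqrt{22219}$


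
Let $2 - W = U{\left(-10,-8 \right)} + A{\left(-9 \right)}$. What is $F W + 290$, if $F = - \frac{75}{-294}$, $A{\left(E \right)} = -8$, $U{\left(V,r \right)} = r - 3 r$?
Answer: $\frac{14135}{49} \approx 288.47$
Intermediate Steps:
$U{\left(V,r \right)} = - 2 r$
$F = \frac{25}{98}$ ($F = \left(-75\right) \left(- \frac{1}{294}\right) = \frac{25}{98} \approx 0.2551$)
$W = -6$ ($W = 2 - \left(\left(-2\right) \left(-8\right) - 8\right) = 2 - \left(16 - 8\right) = 2 - 8 = -6$)
$F W + 290 = \frac{25}{98} \left(-6\right) + 290 = - \frac{75}{49} + 290 = \frac{14135}{49}$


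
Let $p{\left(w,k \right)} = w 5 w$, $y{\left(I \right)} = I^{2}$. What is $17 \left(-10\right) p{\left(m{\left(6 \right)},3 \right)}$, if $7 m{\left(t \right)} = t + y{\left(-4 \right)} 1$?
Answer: $- \frac{411400}{49} \approx -8395.9$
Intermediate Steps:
$m{\left(t \right)} = \frac{16}{7} + \frac{t}{7}$ ($m{\left(t \right)} = \frac{t + \left(-4\right)^{2} \cdot 1}{7} = \frac{t + 16 \cdot 1}{7} = \frac{t + 16}{7} = \frac{16 + t}{7} = \frac{16}{7} + \frac{t}{7}$)
$p{\left(w,k \right)} = 5 w^{2}$ ($p{\left(w,k \right)} = 5 w w = 5 w^{2}$)
$17 \left(-10\right) p{\left(m{\left(6 \right)},3 \right)} = 17 \left(-10\right) 5 \left(\frac{16}{7} + \frac{1}{7} \cdot 6\right)^{2} = - 170 \cdot 5 \left(\frac{16}{7} + \frac{6}{7}\right)^{2} = - 170 \cdot 5 \left(\frac{22}{7}\right)^{2} = - 170 \cdot 5 \cdot \frac{484}{49} = \left(-170\right) \frac{2420}{49} = - \frac{411400}{49}$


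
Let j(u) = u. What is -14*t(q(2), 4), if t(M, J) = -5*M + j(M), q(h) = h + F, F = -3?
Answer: -56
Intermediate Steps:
q(h) = -3 + h (q(h) = h - 3 = -3 + h)
t(M, J) = -4*M (t(M, J) = -5*M + M = -4*M)
-14*t(q(2), 4) = -(-56)*(-3 + 2) = -(-56)*(-1) = -14*4 = -56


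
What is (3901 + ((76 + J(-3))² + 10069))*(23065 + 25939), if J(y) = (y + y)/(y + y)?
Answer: 975130596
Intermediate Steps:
J(y) = 1 (J(y) = (2*y)/((2*y)) = (2*y)*(1/(2*y)) = 1)
(3901 + ((76 + J(-3))² + 10069))*(23065 + 25939) = (3901 + ((76 + 1)² + 10069))*(23065 + 25939) = (3901 + (77² + 10069))*49004 = (3901 + (5929 + 10069))*49004 = (3901 + 15998)*49004 = 19899*49004 = 975130596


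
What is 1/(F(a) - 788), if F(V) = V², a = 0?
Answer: -1/788 ≈ -0.0012690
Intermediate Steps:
1/(F(a) - 788) = 1/(0² - 788) = 1/(0 - 788) = 1/(-788) = -1/788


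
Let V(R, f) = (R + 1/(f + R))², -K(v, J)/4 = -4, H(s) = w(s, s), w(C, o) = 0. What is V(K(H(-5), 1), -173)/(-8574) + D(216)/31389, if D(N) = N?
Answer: -16917987717/737085307846 ≈ -0.022953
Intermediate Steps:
H(s) = 0
K(v, J) = 16 (K(v, J) = -4*(-4) = 16)
V(R, f) = (R + 1/(R + f))²
V(K(H(-5), 1), -173)/(-8574) + D(216)/31389 = ((1 + 16² + 16*(-173))²/(16 - 173)²)/(-8574) + 216/31389 = ((1 + 256 - 2768)²/(-157)²)*(-1/8574) + 216*(1/31389) = ((1/24649)*(-2511)²)*(-1/8574) + 72/10463 = ((1/24649)*6305121)*(-1/8574) + 72/10463 = (6305121/24649)*(-1/8574) + 72/10463 = -2101707/70446842 + 72/10463 = -16917987717/737085307846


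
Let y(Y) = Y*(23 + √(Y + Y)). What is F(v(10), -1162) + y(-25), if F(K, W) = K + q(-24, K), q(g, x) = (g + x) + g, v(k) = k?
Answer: -603 - 125*I*√2 ≈ -603.0 - 176.78*I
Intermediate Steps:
q(g, x) = x + 2*g
F(K, W) = -48 + 2*K (F(K, W) = K + (K + 2*(-24)) = K + (K - 48) = K + (-48 + K) = -48 + 2*K)
y(Y) = Y*(23 + √2*√Y) (y(Y) = Y*(23 + √(2*Y)) = Y*(23 + √2*√Y))
F(v(10), -1162) + y(-25) = (-48 + 2*10) + (23*(-25) + √2*(-25)^(3/2)) = (-48 + 20) + (-575 + √2*(-125*I)) = -28 + (-575 - 125*I*√2) = -603 - 125*I*√2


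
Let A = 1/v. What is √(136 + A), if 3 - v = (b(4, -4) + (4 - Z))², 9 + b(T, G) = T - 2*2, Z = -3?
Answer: 3*√15 ≈ 11.619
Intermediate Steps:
b(T, G) = -13 + T (b(T, G) = -9 + (T - 2*2) = -9 + (T - 4) = -9 + (-4 + T) = -13 + T)
v = -1 (v = 3 - ((-13 + 4) + (4 - 1*(-3)))² = 3 - (-9 + (4 + 3))² = 3 - (-9 + 7)² = 3 - 1*(-2)² = 3 - 1*4 = 3 - 4 = -1)
A = -1 (A = 1/(-1) = -1)
√(136 + A) = √(136 - 1) = √135 = 3*√15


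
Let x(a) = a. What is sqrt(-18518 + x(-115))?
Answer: I*sqrt(18633) ≈ 136.5*I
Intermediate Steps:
sqrt(-18518 + x(-115)) = sqrt(-18518 - 115) = sqrt(-18633) = I*sqrt(18633)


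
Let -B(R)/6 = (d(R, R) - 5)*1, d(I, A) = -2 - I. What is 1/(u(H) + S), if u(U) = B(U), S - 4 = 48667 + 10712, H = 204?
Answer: 1/60649 ≈ 1.6488e-5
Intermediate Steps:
S = 59383 (S = 4 + (48667 + 10712) = 4 + 59379 = 59383)
B(R) = 42 + 6*R (B(R) = -6*((-2 - R) - 5) = -6*(-7 - R) = 42 + 6*R)
u(U) = 42 + 6*U
1/(u(H) + S) = 1/((42 + 6*204) + 59383) = 1/((42 + 1224) + 59383) = 1/(1266 + 59383) = 1/60649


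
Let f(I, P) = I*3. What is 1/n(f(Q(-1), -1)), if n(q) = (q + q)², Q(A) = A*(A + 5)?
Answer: 1/576 ≈ 0.0017361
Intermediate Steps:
Q(A) = A*(5 + A)
f(I, P) = 3*I
n(q) = 4*q² (n(q) = (2*q)² = 4*q²)
1/n(f(Q(-1), -1)) = 1/(4*(3*(-(5 - 1)))²) = 1/(4*(3*(-1*4))²) = 1/(4*(3*(-4))²) = 1/(4*(-12)²) = 1/(4*144) = 1/576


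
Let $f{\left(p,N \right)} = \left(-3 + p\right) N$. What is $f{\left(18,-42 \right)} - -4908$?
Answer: $4278$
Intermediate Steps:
$f{\left(p,N \right)} = N \left(-3 + p\right)$
$f{\left(18,-42 \right)} - -4908 = - 42 \left(-3 + 18\right) - -4908 = \left(-42\right) 15 + 4908 = -630 + 4908 = 4278$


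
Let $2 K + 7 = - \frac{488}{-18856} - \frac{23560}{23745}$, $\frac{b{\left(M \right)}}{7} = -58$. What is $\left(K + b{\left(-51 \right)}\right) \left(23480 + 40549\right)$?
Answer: $- \frac{97945218520583}{3731131} \approx -2.6251 \cdot 10^{7}$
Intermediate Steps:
$b{\left(M \right)} = -406$ ($b{\left(M \right)} = 7 \left(-58\right) = -406$)
$K = - \frac{44585123}{11193393}$ ($K = - \frac{7}{2} + \frac{- \frac{488}{-18856} - \frac{23560}{23745}}{2} = - \frac{7}{2} + \frac{\left(-488\right) \left(- \frac{1}{18856}\right) - \frac{4712}{4749}}{2} = - \frac{7}{2} + \frac{\frac{61}{2357} - \frac{4712}{4749}}{2} = - \frac{7}{2} + \frac{1}{2} \left(- \frac{10816495}{11193393}\right) = - \frac{7}{2} - \frac{10816495}{22386786} = - \frac{44585123}{11193393} \approx -3.9832$)
$\left(K + b{\left(-51 \right)}\right) \left(23480 + 40549\right) = \left(- \frac{44585123}{11193393} - 406\right) \left(23480 + 40549\right) = \left(- \frac{4589102681}{11193393}\right) 64029 = - \frac{97945218520583}{3731131}$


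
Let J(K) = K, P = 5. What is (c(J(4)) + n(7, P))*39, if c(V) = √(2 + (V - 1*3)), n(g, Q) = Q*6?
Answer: 1170 + 39*√3 ≈ 1237.6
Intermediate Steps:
n(g, Q) = 6*Q
c(V) = √(-1 + V) (c(V) = √(2 + (V - 3)) = √(2 + (-3 + V)) = √(-1 + V))
(c(J(4)) + n(7, P))*39 = (√(-1 + 4) + 6*5)*39 = (√3 + 30)*39 = (30 + √3)*39 = 1170 + 39*√3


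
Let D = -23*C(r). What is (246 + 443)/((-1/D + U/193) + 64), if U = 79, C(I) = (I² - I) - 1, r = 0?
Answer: 3058471/285720 ≈ 10.704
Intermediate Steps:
C(I) = -1 + I² - I
D = 23 (D = -23*(-1 + 0² - 1*0) = -23*(-1 + 0 + 0) = -23*(-1) = 23)
(246 + 443)/((-1/D + U/193) + 64) = (246 + 443)/((-1/23 + 79/193) + 64) = 689/((-1*1/23 + 79*(1/193)) + 64) = 689/((-1/23 + 79/193) + 64) = 689/(1624/4439 + 64) = 689/(285720/4439) = 689*(4439/285720) = 3058471/285720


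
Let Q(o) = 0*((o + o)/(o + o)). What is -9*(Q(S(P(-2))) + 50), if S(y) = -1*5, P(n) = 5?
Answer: -450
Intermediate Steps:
S(y) = -5
Q(o) = 0 (Q(o) = 0*((2*o)/((2*o))) = 0*((2*o)*(1/(2*o))) = 0*1 = 0)
-9*(Q(S(P(-2))) + 50) = -9*(0 + 50) = -9*50 = -450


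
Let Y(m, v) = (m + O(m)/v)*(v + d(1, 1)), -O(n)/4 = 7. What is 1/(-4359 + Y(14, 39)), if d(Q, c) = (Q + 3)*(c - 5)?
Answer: -39/158087 ≈ -0.00024670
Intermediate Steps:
O(n) = -28 (O(n) = -4*7 = -28)
d(Q, c) = (-5 + c)*(3 + Q) (d(Q, c) = (3 + Q)*(-5 + c) = (-5 + c)*(3 + Q))
Y(m, v) = (-16 + v)*(m - 28/v) (Y(m, v) = (m - 28/v)*(v + (-15 - 5*1 + 3*1 + 1*1)) = (m - 28/v)*(v + (-15 - 5 + 3 + 1)) = (m - 28/v)*(v - 16) = (m - 28/v)*(-16 + v) = (-16 + v)*(m - 28/v))
1/(-4359 + Y(14, 39)) = 1/(-4359 + (-28 - 16*14 + 448/39 + 14*39)) = 1/(-4359 + (-28 - 224 + 448*(1/39) + 546)) = 1/(-4359 + (-28 - 224 + 448/39 + 546)) = 1/(-4359 + 11914/39) = 1/(-158087/39) = -39/158087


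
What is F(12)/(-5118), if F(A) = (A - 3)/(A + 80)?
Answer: -3/156952 ≈ -1.9114e-5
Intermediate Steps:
F(A) = (-3 + A)/(80 + A)
F(12)/(-5118) = ((-3 + 12)/(80 + 12))/(-5118) = (9/92)*(-1/5118) = -3/156952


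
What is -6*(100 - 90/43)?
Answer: -25260/43 ≈ -587.44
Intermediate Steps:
-6*(100 - 90/43) = -6*4210/43 = -25260/43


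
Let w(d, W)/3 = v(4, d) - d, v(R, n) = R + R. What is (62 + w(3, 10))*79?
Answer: 6083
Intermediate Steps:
v(R, n) = 2*R
w(d, W) = 24 - 3*d (w(d, W) = 3*(2*4 - d) = 3*(8 - d) = 24 - 3*d)
(62 + w(3, 10))*79 = (62 + (24 - 3*3))*79 = (62 + (24 - 9))*79 = (62 + 15)*79 = 77*79 = 6083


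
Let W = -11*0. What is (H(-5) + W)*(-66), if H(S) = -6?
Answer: 396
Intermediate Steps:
W = 0
(H(-5) + W)*(-66) = (-6 + 0)*(-66) = -6*(-66) = 396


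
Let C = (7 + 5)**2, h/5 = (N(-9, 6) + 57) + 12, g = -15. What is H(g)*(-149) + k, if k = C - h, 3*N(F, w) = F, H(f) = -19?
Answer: 2645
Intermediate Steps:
N(F, w) = F/3
h = 330 (h = 5*(((1/3)*(-9) + 57) + 12) = 5*((-3 + 57) + 12) = 5*(54 + 12) = 5*66 = 330)
C = 144 (C = 12**2 = 144)
k = -186 (k = 144 - 1*330 = 144 - 330 = -186)
H(g)*(-149) + k = -19*(-149) - 186 = 2831 - 186 = 2645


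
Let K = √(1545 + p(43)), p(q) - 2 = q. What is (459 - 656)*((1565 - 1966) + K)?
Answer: 78997 - 197*√1590 ≈ 71142.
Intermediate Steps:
p(q) = 2 + q
K = √1590 (K = √(1545 + (2 + 43)) = √(1545 + 45) = √1590 ≈ 39.875)
(459 - 656)*((1565 - 1966) + K) = (459 - 656)*((1565 - 1966) + √1590) = -197*(-401 + √1590) = 78997 - 197*√1590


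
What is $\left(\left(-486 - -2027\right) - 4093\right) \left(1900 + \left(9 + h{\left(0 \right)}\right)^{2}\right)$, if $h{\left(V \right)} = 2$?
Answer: $-5157592$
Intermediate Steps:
$\left(\left(-486 - -2027\right) - 4093\right) \left(1900 + \left(9 + h{\left(0 \right)}\right)^{2}\right) = \left(\left(-486 - -2027\right) - 4093\right) \left(1900 + \left(9 + 2\right)^{2}\right) = \left(\left(-486 + 2027\right) - 4093\right) \left(1900 + 11^{2}\right) = \left(1541 - 4093\right) \left(1900 + 121\right) = \left(-2552\right) 2021 = -5157592$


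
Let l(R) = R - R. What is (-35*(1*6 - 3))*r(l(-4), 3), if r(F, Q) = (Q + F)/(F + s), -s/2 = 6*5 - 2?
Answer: 45/8 ≈ 5.6250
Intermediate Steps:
l(R) = 0
s = -56 (s = -2*(6*5 - 2) = -2*(30 - 2) = -2*28 = -56)
r(F, Q) = (F + Q)/(-56 + F) (r(F, Q) = (Q + F)/(F - 56) = (F + Q)/(-56 + F))
(-35*(1*6 - 3))*r(l(-4), 3) = (-35*(1*6 - 3))*((0 + 3)/(-56 + 0)) = (-35*(6 - 3))*(3/(-56)) = (-35*3)*(-1/56*3) = -105*(-3/56) = 45/8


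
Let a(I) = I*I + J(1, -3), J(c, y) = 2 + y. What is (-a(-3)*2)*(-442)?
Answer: 7072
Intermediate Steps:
a(I) = -1 + I² (a(I) = I*I + (2 - 3) = I² - 1 = -1 + I²)
(-a(-3)*2)*(-442) = (-(-1 + (-3)²)*2)*(-442) = (-(-1 + 9)*2)*(-442) = (-1*8*2)*(-442) = -8*2*(-442) = -16*(-442) = 7072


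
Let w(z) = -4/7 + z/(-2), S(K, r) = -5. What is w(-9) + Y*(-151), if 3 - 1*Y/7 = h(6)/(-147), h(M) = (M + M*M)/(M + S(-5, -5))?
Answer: -48567/14 ≈ -3469.1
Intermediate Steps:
w(z) = -4/7 - z/2 (w(z) = -4*⅐ + z*(-½) = -4/7 - z/2)
h(M) = (M + M²)/(-5 + M) (h(M) = (M + M*M)/(M - 5) = (M + M²)/(-5 + M))
Y = 23 (Y = 21 - 7*6*(1 + 6)/(-5 + 6)/(-147) = 21 - 7*6*7/1*(-1)/147 = 21 - 7*6*1*7*(-1)/147 = 21 - 294*(-1)/147 = 21 - 7*(-2/7) = 21 + 2 = 23)
w(-9) + Y*(-151) = (-4/7 - ½*(-9)) + 23*(-151) = (-4/7 + 9/2) - 3473 = 55/14 - 3473 = -48567/14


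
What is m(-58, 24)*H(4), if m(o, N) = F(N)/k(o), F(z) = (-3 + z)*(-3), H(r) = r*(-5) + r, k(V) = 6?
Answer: 168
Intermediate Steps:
H(r) = -4*r (H(r) = -5*r + r = -4*r)
F(z) = 9 - 3*z
m(o, N) = 3/2 - N/2 (m(o, N) = (9 - 3*N)/6 = (9 - 3*N)*(⅙) = 3/2 - N/2)
m(-58, 24)*H(4) = (3/2 - ½*24)*(-4*4) = (3/2 - 12)*(-16) = -21/2*(-16) = 168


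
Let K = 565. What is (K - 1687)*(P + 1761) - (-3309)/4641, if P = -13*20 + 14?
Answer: -2629635907/1547 ≈ -1.6998e+6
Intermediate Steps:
P = -246 (P = -260 + 14 = -246)
(K - 1687)*(P + 1761) - (-3309)/4641 = (565 - 1687)*(-246 + 1761) - (-3309)/4641 = -1122*1515 - (-3309)/4641 = -1699830 - 1*(-1103/1547) = -1699830 + 1103/1547 = -2629635907/1547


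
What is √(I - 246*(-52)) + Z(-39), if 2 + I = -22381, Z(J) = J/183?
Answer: -13/61 + I*√9591 ≈ -0.21311 + 97.934*I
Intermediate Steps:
Z(J) = J/183 (Z(J) = J*(1/183) = J/183)
I = -22383 (I = -2 - 22381 = -22383)
√(I - 246*(-52)) + Z(-39) = √(-22383 - 246*(-52)) + (1/183)*(-39) = √(-22383 + 12792) - 13/61 = √(-9591) - 13/61 = I*√9591 - 13/61 = -13/61 + I*√9591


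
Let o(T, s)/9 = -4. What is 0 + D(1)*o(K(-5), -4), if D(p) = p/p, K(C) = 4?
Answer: -36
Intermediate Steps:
o(T, s) = -36 (o(T, s) = 9*(-4) = -36)
D(p) = 1
0 + D(1)*o(K(-5), -4) = 0 + 1*(-36) = 0 - 36 = -36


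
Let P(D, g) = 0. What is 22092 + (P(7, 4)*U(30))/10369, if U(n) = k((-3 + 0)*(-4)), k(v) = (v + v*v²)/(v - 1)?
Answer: 22092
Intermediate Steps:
k(v) = (v + v³)/(-1 + v)
U(n) = 1740/11 (U(n) = ((-3 + 0)*(-4) + ((-3 + 0)*(-4))³)/(-1 + (-3 + 0)*(-4)) = (-3*(-4) + (-3*(-4))³)/(-1 - 3*(-4)) = (12 + 12³)/(-1 + 12) = (12 + 1728)/11 = (1/11)*1740 = 1740/11)
22092 + (P(7, 4)*U(30))/10369 = 22092 + (0*(1740/11))/10369 = 22092 + 0*(1/10369) = 22092 + 0 = 22092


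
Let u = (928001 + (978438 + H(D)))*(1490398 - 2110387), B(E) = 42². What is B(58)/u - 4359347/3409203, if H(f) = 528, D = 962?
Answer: -1718016567104879351/1343565269704276563 ≈ -1.2787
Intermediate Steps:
B(E) = 1764
u = -1182298563363 (u = (928001 + (978438 + 528))*(1490398 - 2110387) = (928001 + 978966)*(-619989) = 1906967*(-619989) = -1182298563363)
B(58)/u - 4359347/3409203 = 1764/(-1182298563363) - 4359347/3409203 = 1764*(-1/1182298563363) - 4359347*1/3409203 = -588/394099521121 - 4359347/3409203 = -1718016567104879351/1343565269704276563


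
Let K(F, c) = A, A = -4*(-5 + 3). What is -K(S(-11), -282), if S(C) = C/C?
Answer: -8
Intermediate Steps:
S(C) = 1
A = 8 (A = -4*(-2) = 8)
K(F, c) = 8
-K(S(-11), -282) = -1*8 = -8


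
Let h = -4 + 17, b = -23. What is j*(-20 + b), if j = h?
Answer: -559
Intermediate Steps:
h = 13
j = 13
j*(-20 + b) = 13*(-20 - 23) = 13*(-43) = -559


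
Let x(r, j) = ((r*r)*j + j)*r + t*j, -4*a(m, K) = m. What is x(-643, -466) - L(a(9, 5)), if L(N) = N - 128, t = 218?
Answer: 495540918569/4 ≈ 1.2389e+11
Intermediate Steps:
a(m, K) = -m/4
L(N) = -128 + N
x(r, j) = 218*j + r*(j + j*r**2) (x(r, j) = ((r*r)*j + j)*r + 218*j = (r**2*j + j)*r + 218*j = (j*r**2 + j)*r + 218*j = (j + j*r**2)*r + 218*j = r*(j + j*r**2) + 218*j = 218*j + r*(j + j*r**2))
x(-643, -466) - L(a(9, 5)) = -466*(218 - 643 + (-643)**3) - (-128 - 1/4*9) = -466*(218 - 643 - 265847707) - (-128 - 9/4) = -466*(-265848132) - 1*(-521/4) = 123885229512 + 521/4 = 495540918569/4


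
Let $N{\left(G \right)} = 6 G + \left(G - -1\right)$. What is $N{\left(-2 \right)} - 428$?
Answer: $-441$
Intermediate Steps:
$N{\left(G \right)} = 1 + 7 G$ ($N{\left(G \right)} = 6 G + \left(G + 1\right) = 6 G + \left(1 + G\right) = 1 + 7 G$)
$N{\left(-2 \right)} - 428 = \left(1 + 7 \left(-2\right)\right) - 428 = \left(1 - 14\right) - 428 = -13 - 428 = -441$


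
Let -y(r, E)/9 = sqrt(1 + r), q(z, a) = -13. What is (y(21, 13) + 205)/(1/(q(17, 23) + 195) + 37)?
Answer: 7462/1347 - 546*sqrt(22)/2245 ≈ 4.3990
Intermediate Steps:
y(r, E) = -9*sqrt(1 + r)
(y(21, 13) + 205)/(1/(q(17, 23) + 195) + 37) = (-9*sqrt(1 + 21) + 205)/(1/(-13 + 195) + 37) = (-9*sqrt(22) + 205)/(1/182 + 37) = (205 - 9*sqrt(22))/(1/182 + 37) = (205 - 9*sqrt(22))/(6735/182) = (205 - 9*sqrt(22))*(182/6735) = 7462/1347 - 546*sqrt(22)/2245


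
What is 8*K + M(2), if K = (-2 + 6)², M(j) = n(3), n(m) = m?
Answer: 131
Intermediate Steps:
M(j) = 3
K = 16 (K = 4² = 16)
8*K + M(2) = 8*16 + 3 = 128 + 3 = 131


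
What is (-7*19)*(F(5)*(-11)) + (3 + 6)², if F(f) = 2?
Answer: 3007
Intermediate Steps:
(-7*19)*(F(5)*(-11)) + (3 + 6)² = (-7*19)*(2*(-11)) + (3 + 6)² = -133*(-22) + 9² = 2926 + 81 = 3007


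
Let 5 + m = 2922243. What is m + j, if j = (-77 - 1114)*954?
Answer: 1786024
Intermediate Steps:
m = 2922238 (m = -5 + 2922243 = 2922238)
j = -1136214 (j = -1191*954 = -1136214)
m + j = 2922238 - 1136214 = 1786024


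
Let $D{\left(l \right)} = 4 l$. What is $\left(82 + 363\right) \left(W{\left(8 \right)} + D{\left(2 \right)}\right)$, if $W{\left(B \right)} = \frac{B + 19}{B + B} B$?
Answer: $\frac{19135}{2} \approx 9567.5$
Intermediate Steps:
$W{\left(B \right)} = \frac{19}{2} + \frac{B}{2}$ ($W{\left(B \right)} = \frac{19 + B}{2 B} B = \frac{19}{2} + \frac{B}{2}$)
$\left(82 + 363\right) \left(W{\left(8 \right)} + D{\left(2 \right)}\right) = \left(82 + 363\right) \left(\left(\frac{19}{2} + \frac{1}{2} \cdot 8\right) + 4 \cdot 2\right) = 445 \left(\left(\frac{19}{2} + 4\right) + 8\right) = 445 \left(\frac{27}{2} + 8\right) = 445 \cdot \frac{43}{2} = \frac{19135}{2}$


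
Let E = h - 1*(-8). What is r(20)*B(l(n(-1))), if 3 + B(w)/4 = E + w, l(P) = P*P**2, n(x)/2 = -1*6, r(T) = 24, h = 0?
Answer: -165408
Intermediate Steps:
n(x) = -12 (n(x) = 2*(-1*6) = 2*(-6) = -12)
l(P) = P**3
E = 8 (E = 0 - 1*(-8) = 0 + 8 = 8)
B(w) = 20 + 4*w (B(w) = -12 + 4*(8 + w) = -12 + (32 + 4*w) = 20 + 4*w)
r(20)*B(l(n(-1))) = 24*(20 + 4*(-12)**3) = 24*(20 + 4*(-1728)) = 24*(20 - 6912) = 24*(-6892) = -165408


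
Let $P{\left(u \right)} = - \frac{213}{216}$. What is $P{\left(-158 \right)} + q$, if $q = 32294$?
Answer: $\frac{2325097}{72} \approx 32293.0$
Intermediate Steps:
$P{\left(u \right)} = - \frac{71}{72}$ ($P{\left(u \right)} = \left(-213\right) \frac{1}{216} = - \frac{71}{72}$)
$P{\left(-158 \right)} + q = - \frac{71}{72} + 32294 = \frac{2325097}{72}$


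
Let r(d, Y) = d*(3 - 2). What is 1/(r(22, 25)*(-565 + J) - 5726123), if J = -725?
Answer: -1/5754503 ≈ -1.7378e-7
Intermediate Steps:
r(d, Y) = d (r(d, Y) = d*1 = d)
1/(r(22, 25)*(-565 + J) - 5726123) = 1/(22*(-565 - 725) - 5726123) = 1/(22*(-1290) - 5726123) = 1/(-28380 - 5726123) = 1/(-5754503) = -1/5754503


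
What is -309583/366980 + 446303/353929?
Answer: 54213873333/129884864420 ≈ 0.41740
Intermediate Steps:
-309583/366980 + 446303/353929 = 54213873333/129884864420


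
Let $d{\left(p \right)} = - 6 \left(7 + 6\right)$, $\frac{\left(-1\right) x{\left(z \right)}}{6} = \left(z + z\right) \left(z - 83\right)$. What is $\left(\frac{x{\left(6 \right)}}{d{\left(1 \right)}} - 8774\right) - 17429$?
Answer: $- \frac{341563}{13} \approx -26274.0$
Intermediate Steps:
$x{\left(z \right)} = - 12 z \left(-83 + z\right)$ ($x{\left(z \right)} = - 6 \left(z + z\right) \left(z - 83\right) = - 6 \cdot 2 z \left(-83 + z\right) = - 12 z \left(-83 + z\right)$)
$d{\left(p \right)} = -78$ ($d{\left(p \right)} = \left(-6\right) 13 = -78$)
$\left(\frac{x{\left(6 \right)}}{d{\left(1 \right)}} - 8774\right) - 17429 = \left(\frac{12 \cdot 6 \left(83 - 6\right)}{-78} - 8774\right) - 17429 = \left(12 \cdot 6 \left(83 - 6\right) \left(- \frac{1}{78}\right) - 8774\right) - 17429 = \left(12 \cdot 6 \cdot 77 \left(- \frac{1}{78}\right) - 8774\right) - 17429 = \left(5544 \left(- \frac{1}{78}\right) - 8774\right) - 17429 = \left(- \frac{924}{13} - 8774\right) - 17429 = - \frac{114986}{13} - 17429 = - \frac{341563}{13}$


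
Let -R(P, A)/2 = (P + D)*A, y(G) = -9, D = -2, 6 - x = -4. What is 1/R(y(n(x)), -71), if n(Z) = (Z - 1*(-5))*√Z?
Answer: -1/1562 ≈ -0.00064021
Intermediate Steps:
x = 10 (x = 6 - 1*(-4) = 6 + 4 = 10)
n(Z) = √Z*(5 + Z) (n(Z) = (Z + 5)*√Z = (5 + Z)*√Z = √Z*(5 + Z))
R(P, A) = -2*A*(-2 + P) (R(P, A) = -2*(P - 2)*A = -2*(-2 + P)*A = -2*A*(-2 + P))
1/R(y(n(x)), -71) = 1/(2*(-71)*(2 - 1*(-9))) = 1/(2*(-71)*(2 + 9)) = 1/(2*(-71)*11) = 1/(-1562) = -1/1562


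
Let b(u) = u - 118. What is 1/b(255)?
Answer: 1/137 ≈ 0.0072993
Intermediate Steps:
b(u) = -118 + u
1/b(255) = 1/(-118 + 255) = 1/137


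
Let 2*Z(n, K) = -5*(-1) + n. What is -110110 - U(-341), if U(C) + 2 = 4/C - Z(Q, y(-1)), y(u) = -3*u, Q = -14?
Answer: -75096717/682 ≈ -1.1011e+5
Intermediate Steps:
Z(n, K) = 5/2 + n/2 (Z(n, K) = (-5*(-1) + n)/2 = (5 + n)/2 = 5/2 + n/2)
U(C) = 5/2 + 4/C (U(C) = -2 + (4/C - (5/2 + (½)*(-14))) = -2 + (4/C - (5/2 - 7)) = -2 + (4/C - 1*(-9/2)) = -2 + (4/C + 9/2) = -2 + (9/2 + 4/C) = 5/2 + 4/C)
-110110 - U(-341) = -110110 - (5/2 + 4/(-341)) = -110110 - (5/2 + 4*(-1/341)) = -110110 - (5/2 - 4/341) = -110110 - 1*1697/682 = -110110 - 1697/682 = -75096717/682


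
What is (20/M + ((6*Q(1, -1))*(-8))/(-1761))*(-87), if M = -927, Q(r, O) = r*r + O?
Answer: 580/309 ≈ 1.8770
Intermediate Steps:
Q(r, O) = O + r**2 (Q(r, O) = r**2 + O = O + r**2)
(20/M + ((6*Q(1, -1))*(-8))/(-1761))*(-87) = (20/(-927) + ((6*(-1 + 1**2))*(-8))/(-1761))*(-87) = (20*(-1/927) + ((6*(-1 + 1))*(-8))*(-1/1761))*(-87) = (-20/927 + ((6*0)*(-8))*(-1/1761))*(-87) = (-20/927 + (0*(-8))*(-1/1761))*(-87) = (-20/927 + 0*(-1/1761))*(-87) = (-20/927 + 0)*(-87) = -20/927*(-87) = 580/309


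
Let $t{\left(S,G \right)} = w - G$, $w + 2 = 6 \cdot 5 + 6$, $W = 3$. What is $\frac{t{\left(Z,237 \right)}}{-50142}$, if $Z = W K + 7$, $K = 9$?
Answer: $\frac{203}{50142} \approx 0.0040485$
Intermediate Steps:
$Z = 34$ ($Z = 3 \cdot 9 + 7 = 27 + 7 = 34$)
$w = 34$ ($w = -2 + \left(6 \cdot 5 + 6\right) = -2 + \left(30 + 6\right) = -2 + 36 = 34$)
$t{\left(S,G \right)} = 34 - G$
$\frac{t{\left(Z,237 \right)}}{-50142} = \frac{34 - 237}{-50142} = \left(34 - 237\right) \left(- \frac{1}{50142}\right) = \left(-203\right) \left(- \frac{1}{50142}\right) = \frac{203}{50142}$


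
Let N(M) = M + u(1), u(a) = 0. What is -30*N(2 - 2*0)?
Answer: -60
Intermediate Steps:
N(M) = M (N(M) = M + 0 = M)
-30*N(2 - 2*0) = -30*(2 - 2*0) = -30*(2 + 0) = -30*2 = -60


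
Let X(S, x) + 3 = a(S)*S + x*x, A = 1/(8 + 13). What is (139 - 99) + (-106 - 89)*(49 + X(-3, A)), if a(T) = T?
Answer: -1570760/147 ≈ -10685.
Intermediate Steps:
A = 1/21 ≈ 0.047619
X(S, x) = -3 + S² + x² (X(S, x) = -3 + (S*S + x*x) = -3 + (S² + x²) = -3 + S² + x²)
(139 - 99) + (-106 - 89)*(49 + X(-3, A)) = (139 - 99) + (-106 - 89)*(49 + (-3 + (-3)² + (1/21)²)) = 40 - 195*(49 + (-3 + 9 + 1/441)) = 40 - 195*(49 + 2647/441) = 40 - 195*24256/441 = 40 - 1576640/147 = -1570760/147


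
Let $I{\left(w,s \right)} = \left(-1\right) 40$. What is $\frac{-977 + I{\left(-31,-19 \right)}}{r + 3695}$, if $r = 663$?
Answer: $- \frac{1017}{4358} \approx -0.23336$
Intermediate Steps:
$I{\left(w,s \right)} = -40$
$\frac{-977 + I{\left(-31,-19 \right)}}{r + 3695} = \frac{-977 - 40}{663 + 3695} = - \frac{1017}{4358}$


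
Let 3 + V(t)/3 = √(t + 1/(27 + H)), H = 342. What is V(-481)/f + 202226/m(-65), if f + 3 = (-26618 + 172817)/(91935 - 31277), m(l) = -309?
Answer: -87233892/136475 - 242632*I*√454813/1466775 ≈ -639.19 - 111.56*I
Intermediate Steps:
f = -35775/60658 (f = -3 + (-26618 + 172817)/(91935 - 31277) = -3 + 146199/60658 = -35775/60658 ≈ -0.58978)
V(t) = -9 + 3*√(1/369 + t) (V(t) = -9 + 3*√(t + 1/(27 + 342)) = -9 + 3*√(t + 1/369) = -9 + 3*√(1/369 + t))
V(-481)/f + 202226/m(-65) = (-9 + √(41 + 15129*(-481))/41)/(-35775/60658) + 202226/(-309) = (-9 + √(41 - 7277049)/41)*(-60658/35775) + 202226*(-1/309) = (-9 + √(-7277008)/41)*(-60658/35775) - 202226/309 = (-9 + (4*I*√454813)/41)*(-60658/35775) - 202226/309 = (-9 + 4*I*√454813/41)*(-60658/35775) - 202226/309 = (60658/3975 - 242632*I*√454813/1466775) - 202226/309 = -87233892/136475 - 242632*I*√454813/1466775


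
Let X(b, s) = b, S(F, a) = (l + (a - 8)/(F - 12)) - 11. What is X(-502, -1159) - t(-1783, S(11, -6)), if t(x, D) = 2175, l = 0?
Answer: -2677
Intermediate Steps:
S(F, a) = -11 + (-8 + a)/(-12 + F) (S(F, a) = (0 + (a - 8)/(F - 12)) - 11 = (0 + (-8 + a)/(-12 + F)) - 11 = (-8 + a)/(-12 + F) - 11 = -11 + (-8 + a)/(-12 + F))
X(-502, -1159) - t(-1783, S(11, -6)) = -502 - 1*2175 = -502 - 2175 = -2677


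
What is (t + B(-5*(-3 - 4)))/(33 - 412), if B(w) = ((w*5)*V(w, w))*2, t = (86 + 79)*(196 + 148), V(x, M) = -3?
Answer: -55710/379 ≈ -146.99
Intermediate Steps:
t = 56760 (t = 165*344 = 56760)
B(w) = -30*w (B(w) = ((w*5)*(-3))*2 = ((5*w)*(-3))*2 = -15*w*2 = -30*w)
(t + B(-5*(-3 - 4)))/(33 - 412) = (56760 - (-150)*(-3 - 4))/(33 - 412) = (56760 - (-150)*(-7))/(-379) = (56760 - 30*35)*(-1/379) = (56760 - 1050)*(-1/379) = 55710*(-1/379) = -55710/379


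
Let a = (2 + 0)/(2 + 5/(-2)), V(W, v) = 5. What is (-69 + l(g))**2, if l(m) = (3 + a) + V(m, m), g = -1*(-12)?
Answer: 4225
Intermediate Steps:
a = -4 (a = 2/(2 + 5*(-1/2)) = 2/(2 - 5/2) = 2/(-1/2) = 2*(-2) = -4)
g = 12
l(m) = 4 (l(m) = (3 - 4) + 5 = -1 + 5 = 4)
(-69 + l(g))**2 = (-69 + 4)**2 = (-65)**2 = 4225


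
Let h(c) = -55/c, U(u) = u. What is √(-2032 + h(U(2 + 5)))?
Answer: I*√99953/7 ≈ 45.165*I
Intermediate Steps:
√(-2032 + h(U(2 + 5))) = √(-2032 - 55/(2 + 5)) = √(-2032 - 55/7) = √(-14279/7) = I*√99953/7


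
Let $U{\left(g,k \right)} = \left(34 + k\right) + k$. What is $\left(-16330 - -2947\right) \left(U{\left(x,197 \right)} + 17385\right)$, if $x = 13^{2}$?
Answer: $-238391379$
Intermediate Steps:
$x = 169$
$U{\left(g,k \right)} = 34 + 2 k$
$\left(-16330 - -2947\right) \left(U{\left(x,197 \right)} + 17385\right) = \left(-16330 - -2947\right) \left(\left(34 + 2 \cdot 197\right) + 17385\right) = \left(-16330 + \left(3036 - 89\right)\right) \left(\left(34 + 394\right) + 17385\right) = \left(-16330 + 2947\right) \left(428 + 17385\right) = \left(-13383\right) 17813 = -238391379$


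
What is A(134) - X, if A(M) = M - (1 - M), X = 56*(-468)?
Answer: 26475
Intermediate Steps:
X = -26208
A(M) = -1 + 2*M (A(M) = M + (-1 + M) = -1 + 2*M)
A(134) - X = (-1 + 2*134) - 1*(-26208) = (-1 + 268) + 26208 = 267 + 26208 = 26475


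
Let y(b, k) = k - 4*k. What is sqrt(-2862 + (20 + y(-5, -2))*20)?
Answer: I*sqrt(2342) ≈ 48.394*I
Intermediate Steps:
y(b, k) = -3*k
sqrt(-2862 + (20 + y(-5, -2))*20) = sqrt(-2862 + (20 - 3*(-2))*20) = sqrt(-2862 + (20 + 6)*20) = sqrt(-2862 + 26*20) = sqrt(-2862 + 520) = sqrt(-2342) = I*sqrt(2342)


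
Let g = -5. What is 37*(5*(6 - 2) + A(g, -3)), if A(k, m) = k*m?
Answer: 1295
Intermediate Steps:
37*(5*(6 - 2) + A(g, -3)) = 37*(5*(6 - 2) - 5*(-3)) = 37*(5*4 + 15) = 37*(20 + 15) = 37*35 = 1295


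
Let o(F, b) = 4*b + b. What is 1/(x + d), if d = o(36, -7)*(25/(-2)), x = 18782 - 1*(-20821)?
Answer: 2/80081 ≈ 2.4975e-5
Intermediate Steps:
o(F, b) = 5*b
x = 39603 (x = 18782 + 20821 = 39603)
d = 875/2 (d = (5*(-7))*(25/(-2)) = -875*(-1)/2 = -35*(-25/2) = 875/2 ≈ 437.50)
1/(x + d) = 1/(39603 + 875/2) = 1/(80081/2) = 2/80081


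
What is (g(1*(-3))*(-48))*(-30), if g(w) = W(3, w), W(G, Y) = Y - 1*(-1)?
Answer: -2880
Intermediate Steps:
W(G, Y) = 1 + Y (W(G, Y) = Y + 1 = 1 + Y)
g(w) = 1 + w
(g(1*(-3))*(-48))*(-30) = ((1 + 1*(-3))*(-48))*(-30) = ((1 - 3)*(-48))*(-30) = -2*(-48)*(-30) = 96*(-30) = -2880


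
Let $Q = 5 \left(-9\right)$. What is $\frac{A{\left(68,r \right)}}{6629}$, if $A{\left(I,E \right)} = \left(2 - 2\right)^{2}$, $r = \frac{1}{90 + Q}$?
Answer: $0$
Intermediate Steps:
$Q = -45$
$r = \frac{1}{45}$ ($r = \frac{1}{90 - 45} = \frac{1}{45} \approx 0.022222$)
$A{\left(I,E \right)} = 0$ ($A{\left(I,E \right)} = 0^{2} = 0$)
$\frac{A{\left(68,r \right)}}{6629} = \frac{0}{6629} = 0 \cdot \frac{1}{6629} = 0$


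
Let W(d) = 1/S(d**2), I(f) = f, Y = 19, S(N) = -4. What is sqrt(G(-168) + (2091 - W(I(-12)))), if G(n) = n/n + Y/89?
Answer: sqrt(66297613)/178 ≈ 45.743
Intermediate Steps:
G(n) = 108/89 (G(n) = n/n + 19/89 = 1 + 19*(1/89) = 1 + 19/89 = 108/89)
W(d) = -1/4 (W(d) = 1/(-4) = -1/4)
sqrt(G(-168) + (2091 - W(I(-12)))) = sqrt(108/89 + (2091 - 1*(-1/4))) = sqrt(108/89 + (2091 + 1/4)) = sqrt(108/89 + 8365/4) = sqrt(744917/356) = sqrt(66297613)/178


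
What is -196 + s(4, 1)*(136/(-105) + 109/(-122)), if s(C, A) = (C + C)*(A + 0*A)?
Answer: -1367528/6405 ≈ -213.51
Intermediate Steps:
s(C, A) = 2*A*C (s(C, A) = (2*C)*(A + 0) = (2*C)*A = 2*A*C)
-196 + s(4, 1)*(136/(-105) + 109/(-122)) = -196 + (2*1*4)*(136/(-105) + 109/(-122)) = -196 + 8*(136*(-1/105) + 109*(-1/122)) = -196 + 8*(-136/105 - 109/122) = -196 + 8*(-28037/12810) = -196 - 112148/6405 = -1367528/6405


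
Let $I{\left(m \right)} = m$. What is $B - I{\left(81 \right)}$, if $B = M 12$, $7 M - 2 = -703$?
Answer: $- \frac{8979}{7} \approx -1282.7$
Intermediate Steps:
$M = - \frac{701}{7}$ ($M = \frac{2}{7} + \frac{1}{7} \left(-703\right) = \frac{2}{7} - \frac{703}{7} = - \frac{701}{7} \approx -100.14$)
$B = - \frac{8412}{7}$ ($B = \left(- \frac{701}{7}\right) 12 = - \frac{8412}{7} \approx -1201.7$)
$B - I{\left(81 \right)} = - \frac{8412}{7} - 81 = - \frac{8979}{7}$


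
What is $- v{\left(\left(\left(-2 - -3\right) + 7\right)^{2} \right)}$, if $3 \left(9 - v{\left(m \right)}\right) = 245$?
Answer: $\frac{218}{3} \approx 72.667$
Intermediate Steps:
$v{\left(m \right)} = - \frac{218}{3}$ ($v{\left(m \right)} = 9 - \frac{245}{3} = - \frac{218}{3}$)
$- v{\left(\left(\left(-2 - -3\right) + 7\right)^{2} \right)} = \left(-1\right) \left(- \frac{218}{3}\right) = \frac{218}{3}$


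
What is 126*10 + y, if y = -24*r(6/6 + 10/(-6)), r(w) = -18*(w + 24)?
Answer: 11340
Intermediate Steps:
r(w) = -432 - 18*w (r(w) = -18*(24 + w) = -432 - 18*w)
y = 10080 (y = -24*(-432 - 18*(6/6 + 10/(-6))) = -24*(-432 - 18*(6*(⅙) + 10*(-⅙))) = -24*(-432 - 18*(1 - 5/3)) = -24*(-432 - 18*(-⅔)) = -24*(-432 + 12) = -24*(-420) = 10080)
126*10 + y = 126*10 + 10080 = 1260 + 10080 = 11340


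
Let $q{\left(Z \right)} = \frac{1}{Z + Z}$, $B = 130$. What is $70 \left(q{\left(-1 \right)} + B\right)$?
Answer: $9065$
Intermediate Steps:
$q{\left(Z \right)} = \frac{1}{2 Z}$
$70 \left(q{\left(-1 \right)} + B\right) = 70 \left(\frac{1}{2 \left(-1\right)} + 130\right) = 70 \left(\frac{1}{2} \left(-1\right) + 130\right) = 70 \left(- \frac{1}{2} + 130\right) = 70 \cdot \frac{259}{2} = 9065$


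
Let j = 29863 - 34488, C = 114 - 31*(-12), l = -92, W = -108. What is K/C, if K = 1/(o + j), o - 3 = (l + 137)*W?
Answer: -1/4608252 ≈ -2.1700e-7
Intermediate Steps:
C = 486 (C = 114 + 372 = 486)
j = -4625
o = -4857 (o = 3 + (-92 + 137)*(-108) = 3 + 45*(-108) = 3 - 4860 = -4857)
K = -1/9482 (K = 1/(-4857 - 4625) = 1/(-9482) = -1/9482 ≈ -0.00010546)
K/C = -1/9482/486 = -1/9482*1/486 = -1/4608252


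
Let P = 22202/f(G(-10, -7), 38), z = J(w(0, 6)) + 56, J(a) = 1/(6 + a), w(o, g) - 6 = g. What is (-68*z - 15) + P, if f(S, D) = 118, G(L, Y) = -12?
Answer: -1932110/531 ≈ -3638.6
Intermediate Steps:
w(o, g) = 6 + g
z = 1009/18 (z = 1/(6 + (6 + 6)) + 56 = 1/(6 + 12) + 56 = 1/18 + 56 = 1009/18 ≈ 56.056)
P = 11101/59 (P = 22202/118 = 22202*(1/118) = 11101/59 ≈ 188.15)
(-68*z - 15) + P = (-68*1009/18 - 15) + 11101/59 = (-34306/9 - 15) + 11101/59 = -34441/9 + 11101/59 = -1932110/531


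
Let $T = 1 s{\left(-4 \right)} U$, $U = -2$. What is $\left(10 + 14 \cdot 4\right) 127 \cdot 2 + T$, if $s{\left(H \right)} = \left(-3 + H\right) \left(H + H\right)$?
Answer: $16652$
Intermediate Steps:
$s{\left(H \right)} = 2 H \left(-3 + H\right)$ ($s{\left(H \right)} = \left(-3 + H\right) 2 H = 2 H \left(-3 + H\right)$)
$T = -112$ ($T = 1 \cdot 2 \left(-4\right) \left(-3 - 4\right) \left(-2\right) = 1 \cdot 2 \left(-4\right) \left(-7\right) \left(-2\right) = 1 \cdot 56 \left(-2\right) = 56 \left(-2\right) = -112$)
$\left(10 + 14 \cdot 4\right) 127 \cdot 2 + T = \left(10 + 14 \cdot 4\right) 127 \cdot 2 - 112 = \left(10 + 56\right) 254 - 112 = 66 \cdot 254 - 112 = 16764 - 112 = 16652$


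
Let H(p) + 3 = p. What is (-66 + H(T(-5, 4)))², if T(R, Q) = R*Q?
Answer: 7921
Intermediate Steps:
T(R, Q) = Q*R
H(p) = -3 + p
(-66 + H(T(-5, 4)))² = (-66 + (-3 + 4*(-5)))² = (-66 + (-3 - 20))² = (-66 - 23)² = (-89)² = 7921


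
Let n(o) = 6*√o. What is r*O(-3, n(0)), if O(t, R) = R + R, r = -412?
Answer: 0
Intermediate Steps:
O(t, R) = 2*R
r*O(-3, n(0)) = -824*6*√0 = -824*6*0 = -824*0 = -412*0 = 0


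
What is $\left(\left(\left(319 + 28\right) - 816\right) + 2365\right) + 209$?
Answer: $2105$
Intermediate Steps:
$\left(\left(\left(319 + 28\right) - 816\right) + 2365\right) + 209 = \left(\left(347 - 816\right) + 2365\right) + 209 = \left(-469 + 2365\right) + 209 = 1896 + 209 = 2105$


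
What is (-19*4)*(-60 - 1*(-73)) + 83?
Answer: -905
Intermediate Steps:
(-19*4)*(-60 - 1*(-73)) + 83 = -76*(-60 + 73) + 83 = -76*13 + 83 = -988 + 83 = -905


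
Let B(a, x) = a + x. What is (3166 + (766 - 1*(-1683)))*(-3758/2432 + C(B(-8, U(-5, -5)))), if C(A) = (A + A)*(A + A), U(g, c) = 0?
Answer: 1737376455/1216 ≈ 1.4288e+6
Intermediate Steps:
C(A) = 4*A² (C(A) = (2*A)*(2*A) = 4*A²)
(3166 + (766 - 1*(-1683)))*(-3758/2432 + C(B(-8, U(-5, -5)))) = (3166 + (766 - 1*(-1683)))*(-3758/2432 + 4*(-8 + 0)²) = (3166 + (766 + 1683))*(-3758*1/2432 + 4*(-8)²) = (3166 + 2449)*(-1879/1216 + 4*64) = 5615*(-1879/1216 + 256) = 5615*(309417/1216) = 1737376455/1216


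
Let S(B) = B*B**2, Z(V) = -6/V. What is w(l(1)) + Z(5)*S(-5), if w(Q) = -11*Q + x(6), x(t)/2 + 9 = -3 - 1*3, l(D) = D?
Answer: 109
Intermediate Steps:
x(t) = -30 (x(t) = -18 + 2*(-3 - 1*3) = -18 + 2*(-3 - 3) = -18 + 2*(-6) = -18 - 12 = -30)
w(Q) = -30 - 11*Q (w(Q) = -11*Q - 30 = -30 - 11*Q)
S(B) = B**3
w(l(1)) + Z(5)*S(-5) = (-30 - 11*1) - 6/5*(-5)**3 = (-30 - 11) - 6*1/5*(-125) = -41 - 6/5*(-125) = -41 + 150 = 109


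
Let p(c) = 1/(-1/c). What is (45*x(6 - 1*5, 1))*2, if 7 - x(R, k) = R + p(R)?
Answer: 630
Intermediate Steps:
p(c) = -c
x(R, k) = 7 (x(R, k) = 7 - (R - R) = 7 - 1*0 = 7 + 0 = 7)
(45*x(6 - 1*5, 1))*2 = (45*7)*2 = 315*2 = 630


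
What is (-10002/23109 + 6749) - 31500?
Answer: -190660287/7703 ≈ -24751.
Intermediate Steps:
(-10002/23109 + 6749) - 31500 = (-10002*1/23109 + 6749) - 31500 = (-3334/7703 + 6749) - 31500 = 51984213/7703 - 31500 = -190660287/7703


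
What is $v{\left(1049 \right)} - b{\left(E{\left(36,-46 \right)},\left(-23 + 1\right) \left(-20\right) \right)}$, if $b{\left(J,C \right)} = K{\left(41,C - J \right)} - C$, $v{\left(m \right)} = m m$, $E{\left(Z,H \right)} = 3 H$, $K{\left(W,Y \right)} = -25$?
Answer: $1100866$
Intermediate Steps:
$v{\left(m \right)} = m^{2}$
$b{\left(J,C \right)} = -25 - C$
$v{\left(1049 \right)} - b{\left(E{\left(36,-46 \right)},\left(-23 + 1\right) \left(-20\right) \right)} = 1049^{2} - \left(-25 - \left(-23 + 1\right) \left(-20\right)\right) = 1100401 - \left(-25 - \left(-22\right) \left(-20\right)\right) = 1100401 - \left(-25 - 440\right) = 1100401 - -465 = 1100401 + 465 = 1100866$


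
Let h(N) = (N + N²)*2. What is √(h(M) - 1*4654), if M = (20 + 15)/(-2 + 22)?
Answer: I*√74310/4 ≈ 68.15*I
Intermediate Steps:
M = 7/4 (M = 35/20 = 35*(1/20) = 7/4 ≈ 1.7500)
h(N) = 2*N + 2*N²
√(h(M) - 1*4654) = √(2*(7/4)*(1 + 7/4) - 1*4654) = √(2*(7/4)*(11/4) - 4654) = √(77/8 - 4654) = √(-37155/8) = I*√74310/4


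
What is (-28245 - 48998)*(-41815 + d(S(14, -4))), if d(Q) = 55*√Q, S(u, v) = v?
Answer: 3229916045 - 8496730*I ≈ 3.2299e+9 - 8.4967e+6*I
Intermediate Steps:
(-28245 - 48998)*(-41815 + d(S(14, -4))) = (-28245 - 48998)*(-41815 + 55*√(-4)) = -77243*(-41815 + 55*(2*I)) = -77243*(-41815 + 110*I) = 3229916045 - 8496730*I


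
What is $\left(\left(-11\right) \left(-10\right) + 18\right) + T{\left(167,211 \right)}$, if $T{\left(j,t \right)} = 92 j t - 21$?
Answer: $3241911$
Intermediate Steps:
$T{\left(j,t \right)} = -21 + 92 j t$ ($T{\left(j,t \right)} = 92 j t - 21 = -21 + 92 j t$)
$\left(\left(-11\right) \left(-10\right) + 18\right) + T{\left(167,211 \right)} = \left(\left(-11\right) \left(-10\right) + 18\right) - \left(21 - 3241804\right) = \left(110 + 18\right) + \left(-21 + 3241804\right) = 128 + 3241783 = 3241911$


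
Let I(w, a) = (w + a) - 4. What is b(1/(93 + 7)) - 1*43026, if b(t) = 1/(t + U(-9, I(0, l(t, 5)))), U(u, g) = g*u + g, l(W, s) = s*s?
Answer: -722793874/16799 ≈ -43026.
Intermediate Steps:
l(W, s) = s²
I(w, a) = -4 + a + w (I(w, a) = (a + w) - 4 = -4 + a + w)
U(u, g) = g + g*u
b(t) = 1/(-168 + t) (b(t) = 1/(t + (-4 + 5² + 0)*(1 - 9)) = 1/(t + (-4 + 25 + 0)*(-8)) = 1/(t + 21*(-8)) = 1/(t - 168) = 1/(-168 + t))
b(1/(93 + 7)) - 1*43026 = 1/(-168 + 1/(93 + 7)) - 1*43026 = 1/(-168 + 1/100) - 43026 = 1/(-16799/100) - 43026 = -100/16799 - 43026 = -722793874/16799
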